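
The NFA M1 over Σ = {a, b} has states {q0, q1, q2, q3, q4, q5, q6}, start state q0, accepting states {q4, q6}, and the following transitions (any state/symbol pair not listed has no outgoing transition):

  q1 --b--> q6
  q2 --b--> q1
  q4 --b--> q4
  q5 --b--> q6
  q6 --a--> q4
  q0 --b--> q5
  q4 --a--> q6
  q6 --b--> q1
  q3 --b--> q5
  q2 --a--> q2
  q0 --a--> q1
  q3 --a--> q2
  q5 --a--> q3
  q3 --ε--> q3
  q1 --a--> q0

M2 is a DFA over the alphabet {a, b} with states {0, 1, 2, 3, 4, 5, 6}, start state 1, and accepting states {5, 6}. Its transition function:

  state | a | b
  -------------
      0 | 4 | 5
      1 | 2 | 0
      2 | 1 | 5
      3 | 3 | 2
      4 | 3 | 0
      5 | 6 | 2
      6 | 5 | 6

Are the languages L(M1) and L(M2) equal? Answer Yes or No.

Yes

Exploring the product automaton M1 × M2 from the start pair (q0, 1), following both machines on each input symbol, reaches 7 state pairs: (q0, 1), (q1, 2), (q5, 0), (q6, 5), (q3, 4), (q4, 6), (q2, 3).
M1 accepts in {q4, q6} and M2 accepts in {5, 6}. In every reachable pair the two components are either both accepting — (q6, 5), (q4, 6) — or both non-accepting, so no string is accepted by exactly one of the machines: L(M1) \ L(M2) and L(M2) \ L(M1) are both empty.
Hence every string is accepted by M1 iff it is accepted by M2, and the two languages coincide.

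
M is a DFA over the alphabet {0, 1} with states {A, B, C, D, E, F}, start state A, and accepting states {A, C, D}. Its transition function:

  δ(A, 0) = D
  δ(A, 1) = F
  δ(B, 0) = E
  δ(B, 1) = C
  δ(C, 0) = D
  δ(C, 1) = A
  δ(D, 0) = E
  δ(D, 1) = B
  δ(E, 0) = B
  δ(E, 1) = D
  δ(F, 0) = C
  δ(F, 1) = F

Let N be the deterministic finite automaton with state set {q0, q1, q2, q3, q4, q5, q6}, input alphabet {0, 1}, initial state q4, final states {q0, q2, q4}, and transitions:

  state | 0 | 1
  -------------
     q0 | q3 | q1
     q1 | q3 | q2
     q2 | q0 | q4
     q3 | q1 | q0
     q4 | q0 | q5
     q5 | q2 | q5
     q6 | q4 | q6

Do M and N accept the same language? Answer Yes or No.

Exploring the product automaton M × N from the start pair (A, q4), following both machines on each input symbol, reaches 6 state pairs: (A, q4), (D, q0), (F, q5), (E, q3), (B, q1), (C, q2).
M accepts in {A, C, D} and N accepts in {q0, q2, q4}. In every reachable pair the two components are either both accepting — (A, q4), (D, q0), (C, q2) — or both non-accepting, so no string is accepted by exactly one of the machines: L(M) \ L(N) and L(N) \ L(M) are both empty.
Hence every string is accepted by M iff it is accepted by N, and the two languages coincide.

Yes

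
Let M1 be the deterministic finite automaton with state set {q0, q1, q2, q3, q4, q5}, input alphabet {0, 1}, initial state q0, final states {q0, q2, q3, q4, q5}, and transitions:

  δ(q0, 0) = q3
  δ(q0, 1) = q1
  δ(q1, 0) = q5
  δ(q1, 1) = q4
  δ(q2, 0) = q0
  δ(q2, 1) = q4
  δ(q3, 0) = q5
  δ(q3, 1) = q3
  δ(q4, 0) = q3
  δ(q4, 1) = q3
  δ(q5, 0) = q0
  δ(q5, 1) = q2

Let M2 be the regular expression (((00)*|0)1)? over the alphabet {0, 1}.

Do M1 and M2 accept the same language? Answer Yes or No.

No

The string 0 is accepted by M1 but rejected by M2.
So L(M1) ≠ L(M2).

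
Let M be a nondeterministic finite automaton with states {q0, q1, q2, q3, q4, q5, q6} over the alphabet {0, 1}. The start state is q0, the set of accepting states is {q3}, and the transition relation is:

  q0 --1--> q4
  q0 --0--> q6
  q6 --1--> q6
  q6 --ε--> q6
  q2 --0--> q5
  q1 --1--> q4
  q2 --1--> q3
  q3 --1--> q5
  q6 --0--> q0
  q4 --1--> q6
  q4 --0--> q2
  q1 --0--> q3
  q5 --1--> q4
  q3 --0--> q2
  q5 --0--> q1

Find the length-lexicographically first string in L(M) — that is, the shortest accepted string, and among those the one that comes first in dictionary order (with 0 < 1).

A breadth-first search from q0 reaches an accepting state first via the path q0 → q4 → q2 → q3 on input 101.
No string of length < 3 is accepted (BFS exhausts all shorter strings without reaching an accepting state), and 101 is the lexicographically least accepting string of length 3.

101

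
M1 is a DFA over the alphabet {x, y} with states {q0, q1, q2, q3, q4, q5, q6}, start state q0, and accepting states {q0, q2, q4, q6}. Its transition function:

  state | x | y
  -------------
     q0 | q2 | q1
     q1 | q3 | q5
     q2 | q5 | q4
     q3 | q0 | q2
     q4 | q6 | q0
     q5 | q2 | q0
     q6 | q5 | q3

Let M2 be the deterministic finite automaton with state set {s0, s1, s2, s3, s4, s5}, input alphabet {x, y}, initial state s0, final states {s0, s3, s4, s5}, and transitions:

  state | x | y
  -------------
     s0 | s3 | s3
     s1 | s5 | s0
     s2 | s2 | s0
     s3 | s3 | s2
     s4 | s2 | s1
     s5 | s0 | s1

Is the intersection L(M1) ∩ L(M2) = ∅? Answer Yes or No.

The empty string ε is accepted by both M1 and M2.
Hence L(M1) ∩ L(M2) ≠ ∅.

No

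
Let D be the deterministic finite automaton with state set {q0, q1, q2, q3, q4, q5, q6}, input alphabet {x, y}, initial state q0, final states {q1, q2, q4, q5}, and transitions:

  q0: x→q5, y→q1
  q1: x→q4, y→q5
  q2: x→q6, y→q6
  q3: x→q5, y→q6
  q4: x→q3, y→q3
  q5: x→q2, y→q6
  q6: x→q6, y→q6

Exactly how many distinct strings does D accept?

The useful subgraph on states {q0, q1, q2, q3, q4, q5} is acyclic, so L(D) is finite; the longest accepting path visits 6 useful states, giving maximum string length 5.
Counting accepting paths from q0 by length: 2 of length 1, 3 of length 2, 1 of length 3, 2 of length 4, 2 of length 5. Total 10.

10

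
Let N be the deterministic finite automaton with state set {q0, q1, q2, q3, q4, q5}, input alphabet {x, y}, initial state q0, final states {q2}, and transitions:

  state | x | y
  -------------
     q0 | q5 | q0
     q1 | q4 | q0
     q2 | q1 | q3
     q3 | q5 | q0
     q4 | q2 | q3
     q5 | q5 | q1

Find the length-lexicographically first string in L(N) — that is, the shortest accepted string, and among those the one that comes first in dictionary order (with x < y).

xyxx

A breadth-first search from q0 reaches an accepting state first via the path q0 → q5 → q1 → q4 → q2 on input xyxx.
No string of length < 4 is accepted (BFS exhausts all shorter strings without reaching an accepting state), and xyxx is the lexicographically least accepting string of length 4.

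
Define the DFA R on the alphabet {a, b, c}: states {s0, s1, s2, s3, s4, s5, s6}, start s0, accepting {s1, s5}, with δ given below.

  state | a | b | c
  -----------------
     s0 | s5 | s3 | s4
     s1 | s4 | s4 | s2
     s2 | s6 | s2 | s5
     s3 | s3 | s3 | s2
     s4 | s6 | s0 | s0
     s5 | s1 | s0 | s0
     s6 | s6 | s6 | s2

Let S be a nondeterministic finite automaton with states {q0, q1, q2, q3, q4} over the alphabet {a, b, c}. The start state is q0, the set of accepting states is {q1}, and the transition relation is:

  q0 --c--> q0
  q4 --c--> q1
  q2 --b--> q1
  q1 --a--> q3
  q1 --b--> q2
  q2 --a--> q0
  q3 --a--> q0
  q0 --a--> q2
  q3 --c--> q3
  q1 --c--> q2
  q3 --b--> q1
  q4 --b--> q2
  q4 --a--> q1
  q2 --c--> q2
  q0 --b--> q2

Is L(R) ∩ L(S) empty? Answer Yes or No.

Yes

Exploring the product automaton R × S from the start pair (s0, q0), following both machines on each input symbol, reaches 25 state pairs: (s0, q0), (s5, q2), (s3, q2), (s4, q0), (s1, q0), (s0, q1), (s0, q2), (s3, q0), (s3, q1), (s2, q2), (s6, q2), (s4, q2), (s2, q0), (s5, q3), (s5, q0), (s3, q3), (s6, q0), (s2, q1), (s6, q1), (s0, q3), (s1, q2), (s2, q3), (s6, q3), (s4, q3), (s4, q1).
R accepts in {s1, s5} and S accepts in {q1}; no reachable pair has both components accepting, so no string drives both machines to acceptance simultaneously and L(R) ∩ L(S) = ∅.
So no string is accepted by both, and the intersection is empty.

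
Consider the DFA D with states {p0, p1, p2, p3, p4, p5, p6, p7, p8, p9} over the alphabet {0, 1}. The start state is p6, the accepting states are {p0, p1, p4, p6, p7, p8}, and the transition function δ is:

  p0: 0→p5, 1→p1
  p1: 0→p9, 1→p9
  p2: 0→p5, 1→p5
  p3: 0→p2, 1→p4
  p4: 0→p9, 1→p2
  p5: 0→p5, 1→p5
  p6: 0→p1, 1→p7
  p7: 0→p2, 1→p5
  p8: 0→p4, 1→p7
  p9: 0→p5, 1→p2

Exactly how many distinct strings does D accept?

3

The useful subgraph on states {p1, p6, p7} is acyclic, so L(D) is finite; the longest accepting path visits 2 useful states, giving maximum string length 1.
Counting accepting paths from p6 by length: 1 of length 0, 2 of length 1. Total 3.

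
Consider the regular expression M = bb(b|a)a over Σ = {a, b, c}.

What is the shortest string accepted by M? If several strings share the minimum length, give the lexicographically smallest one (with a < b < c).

bbaa

By inspection of the expression, no string of length less than 4 matches, and bbaa is the lexicographically first match of length 4.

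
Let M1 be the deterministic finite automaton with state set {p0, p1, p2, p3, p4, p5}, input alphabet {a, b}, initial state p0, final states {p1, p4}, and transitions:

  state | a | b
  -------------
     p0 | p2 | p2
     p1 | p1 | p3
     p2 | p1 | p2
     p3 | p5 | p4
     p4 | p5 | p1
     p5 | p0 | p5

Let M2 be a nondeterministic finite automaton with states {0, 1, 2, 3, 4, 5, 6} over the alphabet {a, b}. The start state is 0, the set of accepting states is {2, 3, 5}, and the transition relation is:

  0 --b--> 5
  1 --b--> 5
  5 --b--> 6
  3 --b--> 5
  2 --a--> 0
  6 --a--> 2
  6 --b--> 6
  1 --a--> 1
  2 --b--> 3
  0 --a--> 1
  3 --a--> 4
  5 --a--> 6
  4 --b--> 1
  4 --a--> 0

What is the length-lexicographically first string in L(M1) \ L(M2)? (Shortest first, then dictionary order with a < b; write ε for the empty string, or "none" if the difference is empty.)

aa

The string aa is accepted by M1 but not by M2.
No shorter string lies in the difference, and aa is the lexicographically first length-2 string in L(M1) \ L(M2).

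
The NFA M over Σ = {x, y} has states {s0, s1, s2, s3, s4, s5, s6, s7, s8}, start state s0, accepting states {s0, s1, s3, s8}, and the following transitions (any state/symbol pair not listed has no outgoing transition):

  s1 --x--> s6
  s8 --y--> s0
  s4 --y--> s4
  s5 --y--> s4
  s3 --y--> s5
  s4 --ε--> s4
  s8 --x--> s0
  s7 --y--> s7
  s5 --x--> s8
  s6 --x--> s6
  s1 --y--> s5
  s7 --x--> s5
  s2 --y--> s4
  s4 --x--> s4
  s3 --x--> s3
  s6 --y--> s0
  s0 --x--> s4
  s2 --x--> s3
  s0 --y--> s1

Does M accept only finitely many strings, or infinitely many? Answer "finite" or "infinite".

State s0 is reachable from the start and can reach an accepting state, and it lies on the cycle s0 → s1 → s5 → s8 → s0.
Traversing that cycle any number of times yields accepted strings of unbounded length, so the language is infinite.

infinite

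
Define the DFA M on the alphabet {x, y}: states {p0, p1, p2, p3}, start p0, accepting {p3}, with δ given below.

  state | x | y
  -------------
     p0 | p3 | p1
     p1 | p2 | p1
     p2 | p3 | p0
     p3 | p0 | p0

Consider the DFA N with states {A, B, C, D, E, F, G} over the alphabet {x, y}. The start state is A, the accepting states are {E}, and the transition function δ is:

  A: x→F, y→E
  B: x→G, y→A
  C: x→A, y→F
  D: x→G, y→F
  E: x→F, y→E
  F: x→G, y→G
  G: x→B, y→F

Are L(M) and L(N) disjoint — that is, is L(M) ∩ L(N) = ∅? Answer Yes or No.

Exploring the product automaton M × N from the start pair (p0, A), following both machines on each input symbol, reaches 14 state pairs: (p0, A), (p3, F), (p1, E), (p0, G), (p2, F), (p3, B), (p1, F), (p3, G), (p2, G), (p1, G), (p0, B), (p0, F), (p2, B), (p1, A).
M accepts in {p3} and N accepts in {E}; no reachable pair has both components accepting, so no string drives both machines to acceptance simultaneously and L(M) ∩ L(N) = ∅.
So no string is accepted by both, and the intersection is empty.

Yes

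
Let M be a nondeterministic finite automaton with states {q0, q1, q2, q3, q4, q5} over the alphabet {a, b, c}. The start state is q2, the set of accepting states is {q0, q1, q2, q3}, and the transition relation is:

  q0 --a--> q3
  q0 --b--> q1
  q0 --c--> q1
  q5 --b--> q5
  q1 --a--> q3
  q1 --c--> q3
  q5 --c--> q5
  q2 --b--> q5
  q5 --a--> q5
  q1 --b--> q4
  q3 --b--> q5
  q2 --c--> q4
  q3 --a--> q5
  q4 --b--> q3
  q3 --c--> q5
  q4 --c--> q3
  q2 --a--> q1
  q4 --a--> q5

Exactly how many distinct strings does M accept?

8

The useful subgraph on states {q1, q2, q3, q4} is acyclic, so L(M) is finite; the longest accepting path visits 4 useful states, giving maximum string length 3.
Counting accepting paths from q2 by length: 1 of length 0, 1 of length 1, 4 of length 2, 2 of length 3. Total 8.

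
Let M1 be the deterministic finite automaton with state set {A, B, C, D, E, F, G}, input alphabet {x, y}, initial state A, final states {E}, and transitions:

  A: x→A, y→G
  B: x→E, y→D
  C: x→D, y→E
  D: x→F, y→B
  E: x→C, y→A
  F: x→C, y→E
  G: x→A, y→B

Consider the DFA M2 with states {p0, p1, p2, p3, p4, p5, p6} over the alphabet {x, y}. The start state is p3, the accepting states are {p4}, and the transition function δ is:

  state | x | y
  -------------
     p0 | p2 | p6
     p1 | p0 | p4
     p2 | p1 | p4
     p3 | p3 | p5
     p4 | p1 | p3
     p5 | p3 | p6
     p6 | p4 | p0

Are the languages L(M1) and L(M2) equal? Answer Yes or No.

Yes

Exploring the product automaton M1 × M2 from the start pair (A, p3), following both machines on each input symbol, reaches 7 state pairs: (A, p3), (G, p5), (B, p6), (E, p4), (D, p0), (C, p1), (F, p2).
M1 accepts in {E} and M2 accepts in {p4}. In every reachable pair the two components are either both accepting — (E, p4) — or both non-accepting, so no string is accepted by exactly one of the machines: L(M1) \ L(M2) and L(M2) \ L(M1) are both empty.
Hence every string is accepted by M1 iff it is accepted by M2, and the two languages coincide.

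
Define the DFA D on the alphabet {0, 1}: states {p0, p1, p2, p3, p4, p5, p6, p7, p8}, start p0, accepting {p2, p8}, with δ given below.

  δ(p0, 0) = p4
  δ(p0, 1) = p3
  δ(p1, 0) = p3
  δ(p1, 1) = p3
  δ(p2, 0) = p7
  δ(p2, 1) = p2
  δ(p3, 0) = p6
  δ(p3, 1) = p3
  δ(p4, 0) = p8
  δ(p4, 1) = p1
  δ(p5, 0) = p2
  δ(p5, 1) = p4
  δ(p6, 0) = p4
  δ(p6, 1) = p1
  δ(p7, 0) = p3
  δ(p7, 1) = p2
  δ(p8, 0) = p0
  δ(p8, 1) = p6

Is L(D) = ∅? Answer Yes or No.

The string 00 is accepted: the run p0 → p4 → p8 ends in the accepting state p8.
Since at least one string is accepted, L(D) is not empty.

No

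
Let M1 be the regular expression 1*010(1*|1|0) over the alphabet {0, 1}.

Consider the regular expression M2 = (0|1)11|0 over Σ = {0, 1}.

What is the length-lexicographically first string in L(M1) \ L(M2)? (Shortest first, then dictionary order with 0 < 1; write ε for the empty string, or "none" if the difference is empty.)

010

The string 010 is accepted by M1 but not by M2.
No shorter string lies in the difference, and 010 is the lexicographically first length-3 string in L(M1) \ L(M2).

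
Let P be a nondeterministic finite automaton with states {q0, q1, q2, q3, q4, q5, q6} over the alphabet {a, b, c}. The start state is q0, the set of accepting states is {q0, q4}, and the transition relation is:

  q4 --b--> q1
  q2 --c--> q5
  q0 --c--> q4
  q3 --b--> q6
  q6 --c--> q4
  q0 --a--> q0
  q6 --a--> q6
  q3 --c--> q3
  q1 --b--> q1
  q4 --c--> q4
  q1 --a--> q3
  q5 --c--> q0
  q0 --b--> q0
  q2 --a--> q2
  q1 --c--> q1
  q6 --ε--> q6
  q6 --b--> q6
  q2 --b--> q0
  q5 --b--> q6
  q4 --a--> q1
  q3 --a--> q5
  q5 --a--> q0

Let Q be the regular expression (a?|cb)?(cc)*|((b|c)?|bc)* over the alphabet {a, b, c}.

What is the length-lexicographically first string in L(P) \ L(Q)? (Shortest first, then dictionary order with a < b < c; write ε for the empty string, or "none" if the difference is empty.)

The string aa is accepted by P but not by Q.
No shorter string lies in the difference, and aa is the lexicographically first length-2 string in L(P) \ L(Q).

aa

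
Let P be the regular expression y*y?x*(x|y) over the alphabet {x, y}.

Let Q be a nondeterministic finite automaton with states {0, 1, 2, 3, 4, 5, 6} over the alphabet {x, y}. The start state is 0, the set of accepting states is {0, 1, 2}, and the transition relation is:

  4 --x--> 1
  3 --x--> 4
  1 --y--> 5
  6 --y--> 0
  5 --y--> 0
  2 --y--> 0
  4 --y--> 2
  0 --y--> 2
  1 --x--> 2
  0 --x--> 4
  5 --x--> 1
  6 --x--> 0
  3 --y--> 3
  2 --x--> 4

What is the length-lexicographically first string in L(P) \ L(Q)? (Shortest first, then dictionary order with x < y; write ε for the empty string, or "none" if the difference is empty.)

x

The string x is accepted by P but not by Q.
No shorter string lies in the difference, and x is the lexicographically first length-1 string in L(P) \ L(Q).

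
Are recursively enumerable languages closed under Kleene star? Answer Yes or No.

Yes

Dovetail over all factorisations of the input into blocks and all step bounds, running the recogniser for L on every block of a factorisation; accept if some factorisation has all of its blocks accepted.
So the recursively enumerable languages are closed under Kleene star.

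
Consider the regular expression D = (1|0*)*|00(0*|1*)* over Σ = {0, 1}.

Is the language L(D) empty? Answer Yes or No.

No

The empty string ε matches the expression, so it belongs to L(D).
Since L(D) contains at least one string, it is not empty.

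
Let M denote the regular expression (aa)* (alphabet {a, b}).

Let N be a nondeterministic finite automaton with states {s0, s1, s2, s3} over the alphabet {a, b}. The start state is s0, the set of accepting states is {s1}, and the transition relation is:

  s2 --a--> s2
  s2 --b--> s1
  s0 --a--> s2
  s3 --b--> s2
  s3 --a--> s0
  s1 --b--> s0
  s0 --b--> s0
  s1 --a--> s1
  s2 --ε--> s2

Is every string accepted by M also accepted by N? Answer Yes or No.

No

The empty string ε is in L(M) but not in L(N).
So L(M) ⊄ L(N).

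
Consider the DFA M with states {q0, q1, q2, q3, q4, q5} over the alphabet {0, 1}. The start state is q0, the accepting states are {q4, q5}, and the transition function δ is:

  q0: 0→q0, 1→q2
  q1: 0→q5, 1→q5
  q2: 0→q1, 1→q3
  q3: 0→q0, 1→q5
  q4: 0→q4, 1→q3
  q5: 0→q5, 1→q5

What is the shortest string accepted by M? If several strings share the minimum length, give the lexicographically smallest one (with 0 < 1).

A breadth-first search from q0 reaches an accepting state first via the path q0 → q2 → q1 → q5 on input 100.
No string of length < 3 is accepted (BFS exhausts all shorter strings without reaching an accepting state), and 100 is the lexicographically least accepting string of length 3.

100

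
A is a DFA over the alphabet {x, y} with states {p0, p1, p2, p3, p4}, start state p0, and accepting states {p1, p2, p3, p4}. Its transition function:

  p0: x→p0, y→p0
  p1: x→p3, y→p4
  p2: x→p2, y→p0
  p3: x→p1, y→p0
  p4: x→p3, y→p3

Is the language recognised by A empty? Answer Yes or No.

Yes

The states reachable from the start state are {p0}.
None of the accepting states {p1, p2, p3, p4} is reachable, so no string is accepted and L(A) = ∅.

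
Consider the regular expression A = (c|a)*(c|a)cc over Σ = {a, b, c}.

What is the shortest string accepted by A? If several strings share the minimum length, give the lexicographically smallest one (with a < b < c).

acc

By inspection of the expression, no string of length less than 3 matches, and acc is the lexicographically first match of length 3.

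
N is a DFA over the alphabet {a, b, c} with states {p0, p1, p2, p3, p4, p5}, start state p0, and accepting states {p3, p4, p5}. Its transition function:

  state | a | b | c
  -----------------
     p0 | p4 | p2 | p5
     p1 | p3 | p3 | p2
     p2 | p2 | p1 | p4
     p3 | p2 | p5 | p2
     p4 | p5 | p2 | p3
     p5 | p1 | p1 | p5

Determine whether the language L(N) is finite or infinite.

infinite

State p2 is reachable from the start and can reach an accepting state, and it lies on the cycle p2 → p1 → p2.
Traversing that cycle any number of times yields accepted strings of unbounded length, so the language is infinite.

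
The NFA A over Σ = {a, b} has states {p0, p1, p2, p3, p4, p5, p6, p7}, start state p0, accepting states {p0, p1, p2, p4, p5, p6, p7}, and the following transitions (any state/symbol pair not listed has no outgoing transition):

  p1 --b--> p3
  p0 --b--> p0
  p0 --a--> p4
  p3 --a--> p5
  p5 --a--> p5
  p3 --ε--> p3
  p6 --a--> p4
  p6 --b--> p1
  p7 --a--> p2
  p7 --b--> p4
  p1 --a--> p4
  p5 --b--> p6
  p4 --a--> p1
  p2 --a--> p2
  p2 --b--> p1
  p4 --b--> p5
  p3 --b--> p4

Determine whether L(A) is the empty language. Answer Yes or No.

The empty string ε is accepted: the run p0 ends in the accepting state p0.
Since at least one string is accepted, L(A) is not empty.

No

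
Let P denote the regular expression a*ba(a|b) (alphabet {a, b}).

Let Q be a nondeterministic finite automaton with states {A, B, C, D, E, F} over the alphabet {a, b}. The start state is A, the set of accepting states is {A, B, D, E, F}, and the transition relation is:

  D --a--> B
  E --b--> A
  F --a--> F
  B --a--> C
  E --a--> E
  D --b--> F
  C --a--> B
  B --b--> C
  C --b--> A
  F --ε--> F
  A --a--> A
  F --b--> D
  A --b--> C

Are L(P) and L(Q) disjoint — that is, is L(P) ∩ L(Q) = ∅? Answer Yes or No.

Converting the expression P to a DFA (subset construction, then merging equivalent states) gives the minimal DFA with states {p0, p1, p2, p3, p4}, start state p0, accepting states {p4} and transitions p0: a→p0, b→p1; p1: a→p2, b→p3; p2: a→p4, b→p4; p3: a→p3, b→p3; p4: a→p3, b→p3.
Exploring the product automaton P × Q from the start pair (p0, A), following both machines on each input symbol, reaches 7 state pairs: (p0, A), (p1, C), (p2, B), (p3, A), (p4, C), (p3, C), (p3, B).
P accepts in {p4} and Q accepts in {A, B, D, E, F}; no reachable pair has both components accepting, so no string drives both machines to acceptance simultaneously and L(P) ∩ L(Q) = ∅.
So no string is accepted by both, and the intersection is empty.

Yes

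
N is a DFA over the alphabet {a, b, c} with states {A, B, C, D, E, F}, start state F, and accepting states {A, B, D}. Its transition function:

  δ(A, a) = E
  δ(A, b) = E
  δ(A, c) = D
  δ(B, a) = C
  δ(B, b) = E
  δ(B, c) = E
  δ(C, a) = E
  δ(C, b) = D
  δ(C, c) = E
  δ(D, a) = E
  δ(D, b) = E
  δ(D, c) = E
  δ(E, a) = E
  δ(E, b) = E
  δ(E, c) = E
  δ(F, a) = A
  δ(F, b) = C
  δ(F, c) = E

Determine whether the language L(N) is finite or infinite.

The useful states (reachable from F and able to reach an accepting state) are {A, C, D, F}.
Restricted to these states the transition graph has no cycle, so every accepting path has bounded length and L is finite.

finite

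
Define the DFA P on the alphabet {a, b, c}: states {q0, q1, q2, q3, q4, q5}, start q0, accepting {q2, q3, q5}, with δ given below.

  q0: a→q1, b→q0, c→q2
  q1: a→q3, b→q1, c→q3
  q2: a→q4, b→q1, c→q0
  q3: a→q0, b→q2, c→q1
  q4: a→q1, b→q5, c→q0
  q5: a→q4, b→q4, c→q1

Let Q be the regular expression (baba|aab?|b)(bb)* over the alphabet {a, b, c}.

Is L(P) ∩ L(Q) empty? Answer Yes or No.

No

The string aa is accepted by both P and Q.
Hence L(P) ∩ L(Q) ≠ ∅.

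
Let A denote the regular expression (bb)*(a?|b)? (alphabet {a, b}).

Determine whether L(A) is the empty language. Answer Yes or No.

The empty string ε matches the expression, so it belongs to L(A).
Since L(A) contains at least one string, it is not empty.

No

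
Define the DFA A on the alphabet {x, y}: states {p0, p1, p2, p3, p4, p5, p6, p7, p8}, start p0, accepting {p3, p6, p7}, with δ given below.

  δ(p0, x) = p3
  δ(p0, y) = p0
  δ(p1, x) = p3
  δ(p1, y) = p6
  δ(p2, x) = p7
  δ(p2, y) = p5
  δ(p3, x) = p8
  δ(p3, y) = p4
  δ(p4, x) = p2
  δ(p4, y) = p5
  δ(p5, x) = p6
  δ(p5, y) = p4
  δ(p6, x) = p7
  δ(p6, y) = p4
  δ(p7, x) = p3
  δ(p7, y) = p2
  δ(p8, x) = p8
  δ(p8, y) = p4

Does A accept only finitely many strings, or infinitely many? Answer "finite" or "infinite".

infinite

State p0 is reachable from the start and can reach an accepting state, and it lies on the cycle p0 → p0.
Traversing that cycle any number of times yields accepted strings of unbounded length, so the language is infinite.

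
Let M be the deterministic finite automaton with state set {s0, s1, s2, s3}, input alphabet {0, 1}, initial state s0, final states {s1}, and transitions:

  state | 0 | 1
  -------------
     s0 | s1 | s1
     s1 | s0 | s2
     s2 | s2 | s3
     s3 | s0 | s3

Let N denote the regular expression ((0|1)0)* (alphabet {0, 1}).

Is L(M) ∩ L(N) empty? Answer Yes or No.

Yes

Converting the expression N to a DFA (subset construction, then merging equivalent states) gives the minimal DFA with states {n0, n1, n2}, start state n0, accepting states {n0} and transitions n0: 0→n1, 1→n1; n1: 0→n0, 1→n2; n2: 0→n2, 1→n2.
Exploring the product automaton M × N from the start pair (s0, n0), following both machines on each input symbol, reaches 6 state pairs: (s0, n0), (s1, n1), (s2, n2), (s3, n2), (s0, n2), (s1, n2).
M accepts in {s1} and N accepts in {n0}; no reachable pair has both components accepting, so no string drives both machines to acceptance simultaneously and L(M) ∩ L(N) = ∅.
So no string is accepted by both, and the intersection is empty.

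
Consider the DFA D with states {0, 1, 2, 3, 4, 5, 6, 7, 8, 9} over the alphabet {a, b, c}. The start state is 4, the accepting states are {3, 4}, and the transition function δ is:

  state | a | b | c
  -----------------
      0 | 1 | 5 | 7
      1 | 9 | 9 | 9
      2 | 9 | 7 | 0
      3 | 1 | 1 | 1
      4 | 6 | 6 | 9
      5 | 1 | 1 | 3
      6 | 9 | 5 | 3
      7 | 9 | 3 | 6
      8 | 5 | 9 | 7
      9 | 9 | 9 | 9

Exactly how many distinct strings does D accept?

5

The useful subgraph on states {3, 4, 5, 6} is acyclic, so L(D) is finite; the longest accepting path visits 4 useful states, giving maximum string length 3.
Counting accepting paths from 4 by length: 1 of length 0, 2 of length 2, 2 of length 3. Total 5.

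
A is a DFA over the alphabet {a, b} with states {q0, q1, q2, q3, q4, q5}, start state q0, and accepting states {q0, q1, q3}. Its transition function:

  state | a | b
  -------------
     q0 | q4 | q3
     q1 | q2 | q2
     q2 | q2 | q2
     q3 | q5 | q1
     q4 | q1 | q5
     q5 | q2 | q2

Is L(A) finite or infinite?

The useful states (reachable from q0 and able to reach an accepting state) are {q0, q1, q3, q4}.
Restricted to these states the transition graph has no cycle, so every accepting path has bounded length and L is finite.

finite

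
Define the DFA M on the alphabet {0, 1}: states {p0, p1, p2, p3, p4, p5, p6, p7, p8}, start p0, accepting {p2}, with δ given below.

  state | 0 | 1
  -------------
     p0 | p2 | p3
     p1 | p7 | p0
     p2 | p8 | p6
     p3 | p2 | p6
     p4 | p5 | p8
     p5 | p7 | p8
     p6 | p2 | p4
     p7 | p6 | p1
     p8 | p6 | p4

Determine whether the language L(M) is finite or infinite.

infinite

State p8 is reachable from the start and can reach an accepting state, and it lies on the cycle p8 → p4 → p8.
Traversing that cycle any number of times yields accepted strings of unbounded length, so the language is infinite.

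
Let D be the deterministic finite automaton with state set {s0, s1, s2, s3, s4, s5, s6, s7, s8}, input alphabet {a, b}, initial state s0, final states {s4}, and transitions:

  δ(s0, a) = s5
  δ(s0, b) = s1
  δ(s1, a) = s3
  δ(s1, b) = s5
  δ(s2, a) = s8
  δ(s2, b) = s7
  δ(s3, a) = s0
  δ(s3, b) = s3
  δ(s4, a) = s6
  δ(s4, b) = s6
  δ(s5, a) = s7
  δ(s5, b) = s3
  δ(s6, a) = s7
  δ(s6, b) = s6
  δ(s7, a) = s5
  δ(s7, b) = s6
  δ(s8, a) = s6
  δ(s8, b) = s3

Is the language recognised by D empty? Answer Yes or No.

Yes

The states reachable from the start state are {s0, s1, s3, s5, s6, s7}.
None of the accepting states {s4} is reachable, so no string is accepted and L(D) = ∅.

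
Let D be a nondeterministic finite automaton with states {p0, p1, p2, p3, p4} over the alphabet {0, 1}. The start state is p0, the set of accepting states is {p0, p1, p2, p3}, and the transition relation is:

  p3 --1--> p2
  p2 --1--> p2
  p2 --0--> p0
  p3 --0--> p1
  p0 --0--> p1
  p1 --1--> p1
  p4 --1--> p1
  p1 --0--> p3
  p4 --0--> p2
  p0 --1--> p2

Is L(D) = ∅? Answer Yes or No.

The empty string ε is accepted: the run p0 ends in the accepting state p0.
Since at least one string is accepted, L(D) is not empty.

No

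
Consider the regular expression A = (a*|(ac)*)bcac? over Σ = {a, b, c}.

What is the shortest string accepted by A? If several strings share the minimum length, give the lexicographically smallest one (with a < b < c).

bca

By inspection of the expression, no string of length less than 3 matches, and bca is the lexicographically first match of length 3.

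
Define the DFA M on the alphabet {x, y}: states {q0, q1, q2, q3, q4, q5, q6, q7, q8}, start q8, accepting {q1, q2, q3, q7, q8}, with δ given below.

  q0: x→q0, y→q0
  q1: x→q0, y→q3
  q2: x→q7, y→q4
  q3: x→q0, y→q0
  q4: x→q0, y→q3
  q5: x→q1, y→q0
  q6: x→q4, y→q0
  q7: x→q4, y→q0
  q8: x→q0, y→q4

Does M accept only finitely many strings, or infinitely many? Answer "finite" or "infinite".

finite

The useful states (reachable from q8 and able to reach an accepting state) are {q3, q4, q8}.
Restricted to these states the transition graph has no cycle, so every accepting path has bounded length and L is finite.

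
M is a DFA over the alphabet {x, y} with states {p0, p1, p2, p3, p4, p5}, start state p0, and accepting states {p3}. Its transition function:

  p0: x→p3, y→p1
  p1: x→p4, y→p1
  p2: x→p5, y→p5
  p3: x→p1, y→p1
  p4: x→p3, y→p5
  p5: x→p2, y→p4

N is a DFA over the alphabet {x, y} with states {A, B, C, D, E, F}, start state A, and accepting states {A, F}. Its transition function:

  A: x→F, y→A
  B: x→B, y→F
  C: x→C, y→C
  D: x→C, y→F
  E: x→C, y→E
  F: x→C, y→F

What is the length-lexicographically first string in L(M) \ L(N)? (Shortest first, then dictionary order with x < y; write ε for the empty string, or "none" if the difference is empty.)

yxx

The string yxx is accepted by M but not by N.
No shorter string lies in the difference, and yxx is the lexicographically first length-3 string in L(M) \ L(N).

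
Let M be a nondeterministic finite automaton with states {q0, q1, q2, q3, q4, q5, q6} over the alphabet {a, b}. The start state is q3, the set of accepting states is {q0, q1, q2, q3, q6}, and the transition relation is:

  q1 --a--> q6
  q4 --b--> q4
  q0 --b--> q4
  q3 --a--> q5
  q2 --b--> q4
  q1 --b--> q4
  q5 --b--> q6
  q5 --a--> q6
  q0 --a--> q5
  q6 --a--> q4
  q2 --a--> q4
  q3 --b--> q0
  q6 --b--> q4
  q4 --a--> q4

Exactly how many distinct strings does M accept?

The useful subgraph on states {q0, q3, q5, q6} is acyclic, so L(M) is finite; the longest accepting path visits 4 useful states, giving maximum string length 3.
Counting accepting paths from q3 by length: 1 of length 0, 1 of length 1, 2 of length 2, 2 of length 3. Total 6.

6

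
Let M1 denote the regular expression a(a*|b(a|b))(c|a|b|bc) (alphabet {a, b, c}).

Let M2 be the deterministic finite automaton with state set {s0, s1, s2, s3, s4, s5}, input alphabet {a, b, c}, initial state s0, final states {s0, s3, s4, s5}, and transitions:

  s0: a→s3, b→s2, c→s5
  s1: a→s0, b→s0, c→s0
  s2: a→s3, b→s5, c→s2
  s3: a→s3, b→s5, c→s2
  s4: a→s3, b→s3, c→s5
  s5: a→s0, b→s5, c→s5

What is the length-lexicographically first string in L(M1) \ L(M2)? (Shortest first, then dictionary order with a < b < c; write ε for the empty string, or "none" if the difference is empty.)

The string ac is accepted by M1 but not by M2.
No shorter string lies in the difference, and ac is the lexicographically first length-2 string in L(M1) \ L(M2).

ac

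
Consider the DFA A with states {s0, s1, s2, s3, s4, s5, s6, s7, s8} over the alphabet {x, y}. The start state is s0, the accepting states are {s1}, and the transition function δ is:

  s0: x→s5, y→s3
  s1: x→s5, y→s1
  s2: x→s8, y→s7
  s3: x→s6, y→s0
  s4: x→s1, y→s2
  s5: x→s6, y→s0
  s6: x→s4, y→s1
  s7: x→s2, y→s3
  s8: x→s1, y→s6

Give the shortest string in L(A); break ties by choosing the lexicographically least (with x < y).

A breadth-first search from s0 reaches an accepting state first via the path s0 → s5 → s6 → s1 on input xxy.
No string of length < 3 is accepted (BFS exhausts all shorter strings without reaching an accepting state), and xxy is the lexicographically least accepting string of length 3.

xxy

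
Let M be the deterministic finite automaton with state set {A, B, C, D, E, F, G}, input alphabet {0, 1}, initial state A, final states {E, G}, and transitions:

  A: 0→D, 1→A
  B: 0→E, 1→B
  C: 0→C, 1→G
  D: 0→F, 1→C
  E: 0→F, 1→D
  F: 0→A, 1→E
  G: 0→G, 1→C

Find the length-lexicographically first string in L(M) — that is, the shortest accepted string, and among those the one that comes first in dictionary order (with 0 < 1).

A breadth-first search from A reaches an accepting state first via the path A → D → F → E on input 001.
No string of length < 3 is accepted (BFS exhausts all shorter strings without reaching an accepting state), and 001 is the lexicographically least accepting string of length 3.

001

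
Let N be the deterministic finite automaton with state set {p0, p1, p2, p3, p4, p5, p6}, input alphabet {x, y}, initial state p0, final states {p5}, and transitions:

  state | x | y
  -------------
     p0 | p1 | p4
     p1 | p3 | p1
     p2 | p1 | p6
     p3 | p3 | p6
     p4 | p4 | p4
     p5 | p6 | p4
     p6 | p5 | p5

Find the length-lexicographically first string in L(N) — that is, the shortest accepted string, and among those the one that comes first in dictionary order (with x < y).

A breadth-first search from p0 reaches an accepting state first via the path p0 → p1 → p3 → p6 → p5 on input xxyx.
No string of length < 4 is accepted (BFS exhausts all shorter strings without reaching an accepting state), and xxyx is the lexicographically least accepting string of length 4.

xxyx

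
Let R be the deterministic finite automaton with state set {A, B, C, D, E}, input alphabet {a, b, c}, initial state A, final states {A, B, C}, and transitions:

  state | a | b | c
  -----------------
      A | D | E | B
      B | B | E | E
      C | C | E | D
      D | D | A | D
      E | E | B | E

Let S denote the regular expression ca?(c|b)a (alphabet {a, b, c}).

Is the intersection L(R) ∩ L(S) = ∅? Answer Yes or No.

Yes

Converting the expression S to a DFA (subset construction, then merging equivalent states) gives the minimal DFA with states {s0, s1, s2, s3, s4, s5}, start state s0, accepting states {s5} and transitions s0: a→s1, b→s1, c→s2; s1: a→s1, b→s1, c→s1; s2: a→s3, b→s4, c→s4; s3: a→s1, b→s4, c→s4; s4: a→s5, b→s1, c→s1; s5: a→s1, b→s1, c→s1.
Exploring the product automaton R × S from the start pair (A, s0), following both machines on each input symbol, reaches 9 state pairs: (A, s0), (D, s1), (E, s1), (B, s2), (A, s1), (B, s1), (B, s3), (E, s4), (E, s5).
R accepts in {A, B, C} and S accepts in {s5}; no reachable pair has both components accepting, so no string drives both machines to acceptance simultaneously and L(R) ∩ L(S) = ∅.
So no string is accepted by both, and the intersection is empty.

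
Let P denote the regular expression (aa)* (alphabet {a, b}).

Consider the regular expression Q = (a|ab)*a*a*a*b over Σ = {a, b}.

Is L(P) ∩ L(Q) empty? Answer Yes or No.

Converting the expression P to a DFA (subset construction, then merging equivalent states) gives the minimal DFA with states {p0, p1, p2}, start state p0, accepting states {p0} and transitions p0: a→p1, b→p2; p1: a→p0, b→p2; p2: a→p2, b→p2.
Converting the expression Q to a DFA (subset construction, then merging equivalent states) gives the minimal DFA with states {q0, q1, q2, q3, q4}, start state q0, accepting states {q2, q3} and transitions q0: a→q1, b→q2; q1: a→q1, b→q3; q2: a→q4, b→q4; q3: a→q1, b→q2; q4: a→q4, b→q4.
Exploring the product automaton P × Q from the start pair (p0, q0), following both machines on each input symbol, reaches 7 state pairs: (p0, q0), (p1, q1), (p2, q2), (p0, q1), (p2, q3), (p2, q4), (p2, q1).
P accepts in {p0} and Q accepts in {q2, q3}; no reachable pair has both components accepting, so no string drives both machines to acceptance simultaneously and L(P) ∩ L(Q) = ∅.
So no string is accepted by both, and the intersection is empty.

Yes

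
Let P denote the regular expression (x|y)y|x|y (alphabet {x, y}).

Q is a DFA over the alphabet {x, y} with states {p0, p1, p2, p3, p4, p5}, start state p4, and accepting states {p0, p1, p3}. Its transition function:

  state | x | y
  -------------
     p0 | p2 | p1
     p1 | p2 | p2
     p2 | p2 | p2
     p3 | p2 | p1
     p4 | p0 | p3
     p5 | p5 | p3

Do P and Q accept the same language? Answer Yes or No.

Yes

Converting the expression P to a DFA (subset construction, then merging equivalent states) gives the minimal DFA with states {r0, r1, r2, r3}, start state r0, accepting states {r1, r3} and transitions r0: x→r1, y→r1; r1: x→r2, y→r3; r2: x→r2, y→r2; r3: x→r2, y→r2.
Exploring the product automaton P × Q from the start pair (r0, p4), following both machines on each input symbol, reaches 5 state pairs: (r0, p4), (r1, p0), (r1, p3), (r2, p2), (r3, p1).
P accepts in {r1, r3} and Q accepts in {p0, p1, p3}. In every reachable pair the two components are either both accepting — (r1, p0), (r1, p3), (r3, p1) — or both non-accepting, so no string is accepted by exactly one of the machines: L(P) \ L(Q) and L(Q) \ L(P) are both empty.
Hence every string is accepted by P iff it is accepted by Q, and the two languages coincide.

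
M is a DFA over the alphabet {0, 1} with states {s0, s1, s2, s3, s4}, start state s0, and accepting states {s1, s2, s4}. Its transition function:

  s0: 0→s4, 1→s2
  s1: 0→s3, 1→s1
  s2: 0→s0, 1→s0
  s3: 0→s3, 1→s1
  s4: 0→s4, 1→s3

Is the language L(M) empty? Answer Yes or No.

No

The string 0 is accepted: the run s0 → s4 ends in the accepting state s4.
Since at least one string is accepted, L(M) is not empty.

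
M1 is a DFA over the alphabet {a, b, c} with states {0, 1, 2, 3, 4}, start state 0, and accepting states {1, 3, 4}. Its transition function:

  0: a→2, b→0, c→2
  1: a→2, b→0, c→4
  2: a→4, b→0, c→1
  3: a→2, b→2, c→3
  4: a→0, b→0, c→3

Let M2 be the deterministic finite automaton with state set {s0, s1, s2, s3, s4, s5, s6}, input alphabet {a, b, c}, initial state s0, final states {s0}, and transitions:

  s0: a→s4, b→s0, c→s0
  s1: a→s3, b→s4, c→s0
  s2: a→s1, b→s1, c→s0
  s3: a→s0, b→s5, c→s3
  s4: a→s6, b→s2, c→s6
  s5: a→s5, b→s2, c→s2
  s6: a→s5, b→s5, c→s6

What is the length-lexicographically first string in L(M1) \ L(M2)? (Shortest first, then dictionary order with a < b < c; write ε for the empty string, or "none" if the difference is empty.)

The string aa is accepted by M1 but not by M2.
No shorter string lies in the difference, and aa is the lexicographically first length-2 string in L(M1) \ L(M2).

aa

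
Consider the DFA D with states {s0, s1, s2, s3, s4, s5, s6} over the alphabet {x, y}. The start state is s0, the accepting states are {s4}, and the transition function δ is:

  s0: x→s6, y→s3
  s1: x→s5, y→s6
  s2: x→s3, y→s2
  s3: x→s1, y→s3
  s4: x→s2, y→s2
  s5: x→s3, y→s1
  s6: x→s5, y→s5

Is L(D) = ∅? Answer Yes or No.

The states reachable from the start state are {s0, s1, s3, s5, s6}.
None of the accepting states {s4} is reachable, so no string is accepted and L(D) = ∅.

Yes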